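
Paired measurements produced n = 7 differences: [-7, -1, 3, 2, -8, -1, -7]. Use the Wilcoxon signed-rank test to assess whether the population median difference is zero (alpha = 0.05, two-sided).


Step 1: Drop any zero differences (none here) and take |d_i|.
|d| = [7, 1, 3, 2, 8, 1, 7]
Step 2: Midrank |d_i| (ties get averaged ranks).
ranks: |7|->5.5, |1|->1.5, |3|->4, |2|->3, |8|->7, |1|->1.5, |7|->5.5
Step 3: Attach original signs; sum ranks with positive sign and with negative sign.
W+ = 4 + 3 = 7
W- = 5.5 + 1.5 + 7 + 1.5 + 5.5 = 21
(Check: W+ + W- = 28 should equal n(n+1)/2 = 28.)
Step 4: Test statistic W = min(W+, W-) = 7.
Step 5: Ties in |d|, so use the tie-corrected normal approximation.
        E[W] = n(n+1)/4 = 7*8/4 = 14.
        Tie groups: |d|=1 (t=2), |d|=7 (t=2); sum(t^3 - t) = 12.
        Var[W] = n(n+1)(2n+1)/24 - sum(t^3-t)/48 = 840/24 - 12/48 = 34.75.
        z = (W - E[W]) / sqrt(Var[W]) = (7 - 14) / 5.8949 = -1.1875.
        Two-sided p = 2*Phi(z) = 0.235044.
Step 6: alpha = 0.05. fail to reject H0.

W+ = 7, W- = 21, W = min = 7, p = 0.235044, fail to reject H0.


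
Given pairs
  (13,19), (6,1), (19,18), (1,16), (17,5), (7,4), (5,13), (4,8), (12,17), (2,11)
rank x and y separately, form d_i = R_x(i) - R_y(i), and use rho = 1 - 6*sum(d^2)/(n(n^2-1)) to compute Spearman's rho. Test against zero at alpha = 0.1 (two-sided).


Step 1: Rank x and y separately (midranks; no ties here).
rank(x): 13->8, 6->5, 19->10, 1->1, 17->9, 7->6, 5->4, 4->3, 12->7, 2->2
rank(y): 19->10, 1->1, 18->9, 16->7, 5->3, 4->2, 13->6, 8->4, 17->8, 11->5
Step 2: d_i = R_x(i) - R_y(i); compute d_i^2.
  (8-10)^2=4, (5-1)^2=16, (10-9)^2=1, (1-7)^2=36, (9-3)^2=36, (6-2)^2=16, (4-6)^2=4, (3-4)^2=1, (7-8)^2=1, (2-5)^2=9
sum(d^2) = 124.
Step 3: rho = 1 - 6*124 / (10*(10^2 - 1)) = 1 - 744/990 = 0.248485.
Step 4: Under H0, t = rho * sqrt((n-2)/(1-rho^2)) = 0.7256 ~ t(8).
Step 5: Two-sided p-value from the t-distribution with 8 df = 0.488776.
Step 6: alpha = 0.1. fail to reject H0.

rho = 0.2485, p = 0.488776, fail to reject H0 at alpha = 0.1.


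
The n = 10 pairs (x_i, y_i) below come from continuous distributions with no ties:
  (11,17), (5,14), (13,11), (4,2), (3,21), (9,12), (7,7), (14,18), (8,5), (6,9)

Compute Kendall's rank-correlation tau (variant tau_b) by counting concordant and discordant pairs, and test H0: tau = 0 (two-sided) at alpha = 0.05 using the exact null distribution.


Step 1: Enumerate the 45 unordered pairs (i,j) with i<j and classify each by sign(x_j-x_i) * sign(y_j-y_i).
  (1,2):dx=-6,dy=-3->C; (1,3):dx=+2,dy=-6->D; (1,4):dx=-7,dy=-15->C; (1,5):dx=-8,dy=+4->D
  (1,6):dx=-2,dy=-5->C; (1,7):dx=-4,dy=-10->C; (1,8):dx=+3,dy=+1->C; (1,9):dx=-3,dy=-12->C
  (1,10):dx=-5,dy=-8->C; (2,3):dx=+8,dy=-3->D; (2,4):dx=-1,dy=-12->C; (2,5):dx=-2,dy=+7->D
  (2,6):dx=+4,dy=-2->D; (2,7):dx=+2,dy=-7->D; (2,8):dx=+9,dy=+4->C; (2,9):dx=+3,dy=-9->D
  (2,10):dx=+1,dy=-5->D; (3,4):dx=-9,dy=-9->C; (3,5):dx=-10,dy=+10->D; (3,6):dx=-4,dy=+1->D
  (3,7):dx=-6,dy=-4->C; (3,8):dx=+1,dy=+7->C; (3,9):dx=-5,dy=-6->C; (3,10):dx=-7,dy=-2->C
  (4,5):dx=-1,dy=+19->D; (4,6):dx=+5,dy=+10->C; (4,7):dx=+3,dy=+5->C; (4,8):dx=+10,dy=+16->C
  (4,9):dx=+4,dy=+3->C; (4,10):dx=+2,dy=+7->C; (5,6):dx=+6,dy=-9->D; (5,7):dx=+4,dy=-14->D
  (5,8):dx=+11,dy=-3->D; (5,9):dx=+5,dy=-16->D; (5,10):dx=+3,dy=-12->D; (6,7):dx=-2,dy=-5->C
  (6,8):dx=+5,dy=+6->C; (6,9):dx=-1,dy=-7->C; (6,10):dx=-3,dy=-3->C; (7,8):dx=+7,dy=+11->C
  (7,9):dx=+1,dy=-2->D; (7,10):dx=-1,dy=+2->D; (8,9):dx=-6,dy=-13->C; (8,10):dx=-8,dy=-9->C
  (9,10):dx=-2,dy=+4->D
Step 2: C = 26, D = 19, total pairs = 45.
Step 3: tau = (C - D)/(n(n-1)/2) = (26 - 19)/45 = 0.155556.
Step 4: Exact two-sided p-value (enumerate n! = 3628800 permutations of y under H0): p = 0.600654.
Step 5: alpha = 0.05. fail to reject H0.

tau_b = 0.1556 (C=26, D=19), p = 0.600654, fail to reject H0.


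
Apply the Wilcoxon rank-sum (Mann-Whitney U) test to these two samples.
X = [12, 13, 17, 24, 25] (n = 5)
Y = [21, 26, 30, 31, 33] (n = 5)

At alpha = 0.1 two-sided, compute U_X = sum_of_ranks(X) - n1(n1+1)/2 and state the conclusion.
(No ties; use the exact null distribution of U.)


Step 1: Combine and sort all 10 observations; assign midranks.
sorted (value, group): (12,X), (13,X), (17,X), (21,Y), (24,X), (25,X), (26,Y), (30,Y), (31,Y), (33,Y)
ranks: 12->1, 13->2, 17->3, 21->4, 24->5, 25->6, 26->7, 30->8, 31->9, 33->10
Step 2: Rank sum for X: R1 = 1 + 2 + 3 + 5 + 6 = 17.
Step 3: U_X = R1 - n1(n1+1)/2 = 17 - 5*6/2 = 17 - 15 = 2.
       U_Y = n1*n2 - U_X = 25 - 2 = 23.
Step 4: No ties, so the exact null distribution of U (based on enumerating the C(10,5) = 252 equally likely rank assignments) gives the two-sided p-value.
Step 5: p-value = 0.031746; compare to alpha = 0.1. reject H0.

U_X = 2, p = 0.031746, reject H0 at alpha = 0.1.


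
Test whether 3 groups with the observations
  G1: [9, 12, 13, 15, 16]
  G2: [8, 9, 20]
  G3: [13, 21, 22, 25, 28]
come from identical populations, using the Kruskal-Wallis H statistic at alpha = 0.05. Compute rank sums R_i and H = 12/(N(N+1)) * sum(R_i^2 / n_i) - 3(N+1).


Step 1: Combine all N = 13 observations and assign midranks.
sorted (value, group, rank): (8,G2,1), (9,G1,2.5), (9,G2,2.5), (12,G1,4), (13,G1,5.5), (13,G3,5.5), (15,G1,7), (16,G1,8), (20,G2,9), (21,G3,10), (22,G3,11), (25,G3,12), (28,G3,13)
Step 2: Sum ranks within each group.
R_1 = 27 (n_1 = 5)
R_2 = 12.5 (n_2 = 3)
R_3 = 51.5 (n_3 = 5)
Step 3: H = 12/(N(N+1)) * sum(R_i^2/n_i) - 3(N+1)
     = 12/(13*14) * (27^2/5 + 12.5^2/3 + 51.5^2/5) - 3*14
     = 0.065934 * 728.333 - 42
     = 6.021978.
Step 4: Ties present; correction factor C = 1 - 12/(13^3 - 13) = 0.994505. Corrected H = 6.021978 / 0.994505 = 6.055249.
Step 5: Under H0, H ~ chi^2(2); p-value = 0.048431.
Step 6: alpha = 0.05. reject H0.

H = 6.0552, df = 2, p = 0.048431, reject H0.


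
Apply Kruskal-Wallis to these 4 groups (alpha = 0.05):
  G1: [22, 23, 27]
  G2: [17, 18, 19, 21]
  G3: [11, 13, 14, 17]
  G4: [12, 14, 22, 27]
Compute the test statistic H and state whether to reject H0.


Step 1: Combine all N = 15 observations and assign midranks.
sorted (value, group, rank): (11,G3,1), (12,G4,2), (13,G3,3), (14,G3,4.5), (14,G4,4.5), (17,G2,6.5), (17,G3,6.5), (18,G2,8), (19,G2,9), (21,G2,10), (22,G1,11.5), (22,G4,11.5), (23,G1,13), (27,G1,14.5), (27,G4,14.5)
Step 2: Sum ranks within each group.
R_1 = 39 (n_1 = 3)
R_2 = 33.5 (n_2 = 4)
R_3 = 15 (n_3 = 4)
R_4 = 32.5 (n_4 = 4)
Step 3: H = 12/(N(N+1)) * sum(R_i^2/n_i) - 3(N+1)
     = 12/(15*16) * (39^2/3 + 33.5^2/4 + 15^2/4 + 32.5^2/4) - 3*16
     = 0.050000 * 1107.88 - 48
     = 7.393750.
Step 4: Ties present; correction factor C = 1 - 24/(15^3 - 15) = 0.992857. Corrected H = 7.393750 / 0.992857 = 7.446942.
Step 5: Under H0, H ~ chi^2(3); p-value = 0.058938.
Step 6: alpha = 0.05. fail to reject H0.

H = 7.4469, df = 3, p = 0.058938, fail to reject H0.


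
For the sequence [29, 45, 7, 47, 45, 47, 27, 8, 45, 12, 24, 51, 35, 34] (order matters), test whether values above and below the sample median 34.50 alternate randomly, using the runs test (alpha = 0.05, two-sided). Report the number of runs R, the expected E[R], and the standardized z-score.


Step 1: Compute median = 34.50; label A = above, B = below.
Labels in order: BABAAABBABBAAB  (n_A = 7, n_B = 7)
Step 2: Count runs R = 9.
Step 3: Under H0 (random ordering), E[R] = 2*n_A*n_B/(n_A+n_B) + 1 = 2*7*7/14 + 1 = 8.0000.
        Var[R] = 2*n_A*n_B*(2*n_A*n_B - n_A - n_B) / ((n_A+n_B)^2 * (n_A+n_B-1)) = 8232/2548 = 3.2308.
        SD[R] = 1.7974.
Step 4: Continuity-corrected z = (R - 0.5 - E[R]) / SD[R] = (9 - 0.5 - 8.0000) / 1.7974 = 0.2782.
Step 5: Two-sided p-value via normal approximation = 2*(1 - Phi(|z|)) = 0.780879.
Step 6: alpha = 0.05. fail to reject H0.

R = 9, z = 0.2782, p = 0.780879, fail to reject H0.


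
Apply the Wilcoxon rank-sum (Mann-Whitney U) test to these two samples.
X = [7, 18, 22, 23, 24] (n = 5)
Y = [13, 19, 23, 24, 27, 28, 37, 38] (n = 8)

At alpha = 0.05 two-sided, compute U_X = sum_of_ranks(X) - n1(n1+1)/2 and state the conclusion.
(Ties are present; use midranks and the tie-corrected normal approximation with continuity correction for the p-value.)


Step 1: Combine and sort all 13 observations; assign midranks.
sorted (value, group): (7,X), (13,Y), (18,X), (19,Y), (22,X), (23,X), (23,Y), (24,X), (24,Y), (27,Y), (28,Y), (37,Y), (38,Y)
ranks: 7->1, 13->2, 18->3, 19->4, 22->5, 23->6.5, 23->6.5, 24->8.5, 24->8.5, 27->10, 28->11, 37->12, 38->13
Step 2: Rank sum for X: R1 = 1 + 3 + 5 + 6.5 + 8.5 = 24.
Step 3: U_X = R1 - n1(n1+1)/2 = 24 - 5*6/2 = 24 - 15 = 9.
       U_Y = n1*n2 - U_X = 40 - 9 = 31.
Step 4: Ties are present, so use the tie-corrected normal approximation (with continuity correction) for the p-value.
Step 5: p-value = 0.123248; compare to alpha = 0.05. fail to reject H0.

U_X = 9, p = 0.123248, fail to reject H0 at alpha = 0.05.


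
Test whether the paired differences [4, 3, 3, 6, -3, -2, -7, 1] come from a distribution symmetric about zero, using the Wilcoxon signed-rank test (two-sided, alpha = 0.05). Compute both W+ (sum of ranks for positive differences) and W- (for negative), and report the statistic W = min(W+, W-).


Step 1: Drop any zero differences (none here) and take |d_i|.
|d| = [4, 3, 3, 6, 3, 2, 7, 1]
Step 2: Midrank |d_i| (ties get averaged ranks).
ranks: |4|->6, |3|->4, |3|->4, |6|->7, |3|->4, |2|->2, |7|->8, |1|->1
Step 3: Attach original signs; sum ranks with positive sign and with negative sign.
W+ = 6 + 4 + 4 + 7 + 1 = 22
W- = 4 + 2 + 8 = 14
(Check: W+ + W- = 36 should equal n(n+1)/2 = 36.)
Step 4: Test statistic W = min(W+, W-) = 14.
Step 5: Ties in |d|, so use the tie-corrected normal approximation.
        E[W] = n(n+1)/4 = 8*9/4 = 18.
        Tie groups: |d|=3 (t=3); sum(t^3 - t) = 24.
        Var[W] = n(n+1)(2n+1)/24 - sum(t^3-t)/48 = 1224/24 - 24/48 = 50.5.
        z = (W - E[W]) / sqrt(Var[W]) = (14 - 18) / 7.1063 = -0.5629.
        Two-sided p = 2*Phi(z) = 0.573518.
Step 6: alpha = 0.05. fail to reject H0.

W+ = 22, W- = 14, W = min = 14, p = 0.573518, fail to reject H0.


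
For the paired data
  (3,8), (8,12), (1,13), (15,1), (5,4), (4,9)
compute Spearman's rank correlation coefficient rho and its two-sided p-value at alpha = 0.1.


Step 1: Rank x and y separately (midranks; no ties here).
rank(x): 3->2, 8->5, 1->1, 15->6, 5->4, 4->3
rank(y): 8->3, 12->5, 13->6, 1->1, 4->2, 9->4
Step 2: d_i = R_x(i) - R_y(i); compute d_i^2.
  (2-3)^2=1, (5-5)^2=0, (1-6)^2=25, (6-1)^2=25, (4-2)^2=4, (3-4)^2=1
sum(d^2) = 56.
Step 3: rho = 1 - 6*56 / (6*(6^2 - 1)) = 1 - 336/210 = -0.600000.
Step 4: Under H0, t = rho * sqrt((n-2)/(1-rho^2)) = -1.5000 ~ t(4).
Step 5: Two-sided p-value from the t-distribution with 4 df = 0.208000.
Step 6: alpha = 0.1. fail to reject H0.

rho = -0.6000, p = 0.208000, fail to reject H0 at alpha = 0.1.


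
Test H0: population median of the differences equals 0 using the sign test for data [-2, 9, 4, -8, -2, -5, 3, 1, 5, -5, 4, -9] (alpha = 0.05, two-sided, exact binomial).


Step 1: Discard zero differences. Original n = 12; n_eff = number of nonzero differences = 12.
Nonzero differences (with sign): -2, +9, +4, -8, -2, -5, +3, +1, +5, -5, +4, -9
Step 2: Count signs: positive = 6, negative = 6.
Step 3: Under H0: P(positive) = 0.5, so the number of positives S ~ Bin(12, 0.5).
Step 4: Two-sided exact p-value = sum of Bin(12,0.5) probabilities at or below the observed probability = 1.000000.
Step 5: alpha = 0.05. fail to reject H0.

n_eff = 12, pos = 6, neg = 6, p = 1.000000, fail to reject H0.


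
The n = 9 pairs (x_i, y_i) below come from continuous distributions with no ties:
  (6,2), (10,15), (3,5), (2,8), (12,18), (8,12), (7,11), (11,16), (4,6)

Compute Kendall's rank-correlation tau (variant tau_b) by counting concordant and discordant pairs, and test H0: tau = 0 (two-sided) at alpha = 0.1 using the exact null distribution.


Step 1: Enumerate the 36 unordered pairs (i,j) with i<j and classify each by sign(x_j-x_i) * sign(y_j-y_i).
  (1,2):dx=+4,dy=+13->C; (1,3):dx=-3,dy=+3->D; (1,4):dx=-4,dy=+6->D; (1,5):dx=+6,dy=+16->C
  (1,6):dx=+2,dy=+10->C; (1,7):dx=+1,dy=+9->C; (1,8):dx=+5,dy=+14->C; (1,9):dx=-2,dy=+4->D
  (2,3):dx=-7,dy=-10->C; (2,4):dx=-8,dy=-7->C; (2,5):dx=+2,dy=+3->C; (2,6):dx=-2,dy=-3->C
  (2,7):dx=-3,dy=-4->C; (2,8):dx=+1,dy=+1->C; (2,9):dx=-6,dy=-9->C; (3,4):dx=-1,dy=+3->D
  (3,5):dx=+9,dy=+13->C; (3,6):dx=+5,dy=+7->C; (3,7):dx=+4,dy=+6->C; (3,8):dx=+8,dy=+11->C
  (3,9):dx=+1,dy=+1->C; (4,5):dx=+10,dy=+10->C; (4,6):dx=+6,dy=+4->C; (4,7):dx=+5,dy=+3->C
  (4,8):dx=+9,dy=+8->C; (4,9):dx=+2,dy=-2->D; (5,6):dx=-4,dy=-6->C; (5,7):dx=-5,dy=-7->C
  (5,8):dx=-1,dy=-2->C; (5,9):dx=-8,dy=-12->C; (6,7):dx=-1,dy=-1->C; (6,8):dx=+3,dy=+4->C
  (6,9):dx=-4,dy=-6->C; (7,8):dx=+4,dy=+5->C; (7,9):dx=-3,dy=-5->C; (8,9):dx=-7,dy=-10->C
Step 2: C = 31, D = 5, total pairs = 36.
Step 3: tau = (C - D)/(n(n-1)/2) = (31 - 5)/36 = 0.722222.
Step 4: Exact two-sided p-value (enumerate n! = 362880 permutations of y under H0): p = 0.005886.
Step 5: alpha = 0.1. reject H0.

tau_b = 0.7222 (C=31, D=5), p = 0.005886, reject H0.


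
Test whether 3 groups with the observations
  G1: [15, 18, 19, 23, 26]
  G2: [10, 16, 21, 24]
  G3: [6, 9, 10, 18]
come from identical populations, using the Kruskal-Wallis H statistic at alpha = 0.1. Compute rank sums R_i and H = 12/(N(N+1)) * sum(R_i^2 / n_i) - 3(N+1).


Step 1: Combine all N = 13 observations and assign midranks.
sorted (value, group, rank): (6,G3,1), (9,G3,2), (10,G2,3.5), (10,G3,3.5), (15,G1,5), (16,G2,6), (18,G1,7.5), (18,G3,7.5), (19,G1,9), (21,G2,10), (23,G1,11), (24,G2,12), (26,G1,13)
Step 2: Sum ranks within each group.
R_1 = 45.5 (n_1 = 5)
R_2 = 31.5 (n_2 = 4)
R_3 = 14 (n_3 = 4)
Step 3: H = 12/(N(N+1)) * sum(R_i^2/n_i) - 3(N+1)
     = 12/(13*14) * (45.5^2/5 + 31.5^2/4 + 14^2/4) - 3*14
     = 0.065934 * 711.112 - 42
     = 4.886538.
Step 4: Ties present; correction factor C = 1 - 12/(13^3 - 13) = 0.994505. Corrected H = 4.886538 / 0.994505 = 4.913536.
Step 5: Under H0, H ~ chi^2(2); p-value = 0.085712.
Step 6: alpha = 0.1. reject H0.

H = 4.9135, df = 2, p = 0.085712, reject H0.


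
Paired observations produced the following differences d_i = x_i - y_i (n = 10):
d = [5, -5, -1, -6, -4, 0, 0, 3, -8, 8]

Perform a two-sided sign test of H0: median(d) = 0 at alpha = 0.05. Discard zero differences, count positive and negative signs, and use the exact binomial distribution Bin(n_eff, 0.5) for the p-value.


Step 1: Discard zero differences. Original n = 10; n_eff = number of nonzero differences = 8.
Nonzero differences (with sign): +5, -5, -1, -6, -4, +3, -8, +8
Step 2: Count signs: positive = 3, negative = 5.
Step 3: Under H0: P(positive) = 0.5, so the number of positives S ~ Bin(8, 0.5).
Step 4: Two-sided exact p-value = sum of Bin(8,0.5) probabilities at or below the observed probability = 0.726562.
Step 5: alpha = 0.05. fail to reject H0.

n_eff = 8, pos = 3, neg = 5, p = 0.726562, fail to reject H0.


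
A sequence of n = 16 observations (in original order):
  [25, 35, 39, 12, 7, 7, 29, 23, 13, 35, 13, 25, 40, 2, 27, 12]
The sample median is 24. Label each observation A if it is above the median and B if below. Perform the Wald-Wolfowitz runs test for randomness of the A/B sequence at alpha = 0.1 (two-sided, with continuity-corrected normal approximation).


Step 1: Compute median = 24; label A = above, B = below.
Labels in order: AAABBBABBABAABAB  (n_A = 8, n_B = 8)
Step 2: Count runs R = 10.
Step 3: Under H0 (random ordering), E[R] = 2*n_A*n_B/(n_A+n_B) + 1 = 2*8*8/16 + 1 = 9.0000.
        Var[R] = 2*n_A*n_B*(2*n_A*n_B - n_A - n_B) / ((n_A+n_B)^2 * (n_A+n_B-1)) = 14336/3840 = 3.7333.
        SD[R] = 1.9322.
Step 4: Continuity-corrected z = (R - 0.5 - E[R]) / SD[R] = (10 - 0.5 - 9.0000) / 1.9322 = 0.2588.
Step 5: Two-sided p-value via normal approximation = 2*(1 - Phi(|z|)) = 0.795809.
Step 6: alpha = 0.1. fail to reject H0.

R = 10, z = 0.2588, p = 0.795809, fail to reject H0.


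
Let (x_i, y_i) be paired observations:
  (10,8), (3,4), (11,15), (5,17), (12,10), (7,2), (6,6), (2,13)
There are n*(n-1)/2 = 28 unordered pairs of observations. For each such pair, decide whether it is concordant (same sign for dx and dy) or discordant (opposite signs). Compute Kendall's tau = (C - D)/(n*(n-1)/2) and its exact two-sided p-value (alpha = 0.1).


Step 1: Enumerate the 28 unordered pairs (i,j) with i<j and classify each by sign(x_j-x_i) * sign(y_j-y_i).
  (1,2):dx=-7,dy=-4->C; (1,3):dx=+1,dy=+7->C; (1,4):dx=-5,dy=+9->D; (1,5):dx=+2,dy=+2->C
  (1,6):dx=-3,dy=-6->C; (1,7):dx=-4,dy=-2->C; (1,8):dx=-8,dy=+5->D; (2,3):dx=+8,dy=+11->C
  (2,4):dx=+2,dy=+13->C; (2,5):dx=+9,dy=+6->C; (2,6):dx=+4,dy=-2->D; (2,7):dx=+3,dy=+2->C
  (2,8):dx=-1,dy=+9->D; (3,4):dx=-6,dy=+2->D; (3,5):dx=+1,dy=-5->D; (3,6):dx=-4,dy=-13->C
  (3,7):dx=-5,dy=-9->C; (3,8):dx=-9,dy=-2->C; (4,5):dx=+7,dy=-7->D; (4,6):dx=+2,dy=-15->D
  (4,7):dx=+1,dy=-11->D; (4,8):dx=-3,dy=-4->C; (5,6):dx=-5,dy=-8->C; (5,7):dx=-6,dy=-4->C
  (5,8):dx=-10,dy=+3->D; (6,7):dx=-1,dy=+4->D; (6,8):dx=-5,dy=+11->D; (7,8):dx=-4,dy=+7->D
Step 2: C = 15, D = 13, total pairs = 28.
Step 3: tau = (C - D)/(n(n-1)/2) = (15 - 13)/28 = 0.071429.
Step 4: Exact two-sided p-value (enumerate n! = 40320 permutations of y under H0): p = 0.904861.
Step 5: alpha = 0.1. fail to reject H0.

tau_b = 0.0714 (C=15, D=13), p = 0.904861, fail to reject H0.


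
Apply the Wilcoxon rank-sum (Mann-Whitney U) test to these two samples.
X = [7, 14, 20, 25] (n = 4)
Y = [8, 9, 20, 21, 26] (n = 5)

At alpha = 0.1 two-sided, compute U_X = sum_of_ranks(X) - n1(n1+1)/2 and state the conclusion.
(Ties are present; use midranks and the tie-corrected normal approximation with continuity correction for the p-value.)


Step 1: Combine and sort all 9 observations; assign midranks.
sorted (value, group): (7,X), (8,Y), (9,Y), (14,X), (20,X), (20,Y), (21,Y), (25,X), (26,Y)
ranks: 7->1, 8->2, 9->3, 14->4, 20->5.5, 20->5.5, 21->7, 25->8, 26->9
Step 2: Rank sum for X: R1 = 1 + 4 + 5.5 + 8 = 18.5.
Step 3: U_X = R1 - n1(n1+1)/2 = 18.5 - 4*5/2 = 18.5 - 10 = 8.5.
       U_Y = n1*n2 - U_X = 20 - 8.5 = 11.5.
Step 4: Ties are present, so use the tie-corrected normal approximation (with continuity correction) for the p-value.
Step 5: p-value = 0.805701; compare to alpha = 0.1. fail to reject H0.

U_X = 8.5, p = 0.805701, fail to reject H0 at alpha = 0.1.


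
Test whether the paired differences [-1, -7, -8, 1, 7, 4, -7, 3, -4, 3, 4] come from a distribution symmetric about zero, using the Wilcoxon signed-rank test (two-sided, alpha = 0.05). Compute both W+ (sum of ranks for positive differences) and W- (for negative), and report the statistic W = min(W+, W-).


Step 1: Drop any zero differences (none here) and take |d_i|.
|d| = [1, 7, 8, 1, 7, 4, 7, 3, 4, 3, 4]
Step 2: Midrank |d_i| (ties get averaged ranks).
ranks: |1|->1.5, |7|->9, |8|->11, |1|->1.5, |7|->9, |4|->6, |7|->9, |3|->3.5, |4|->6, |3|->3.5, |4|->6
Step 3: Attach original signs; sum ranks with positive sign and with negative sign.
W+ = 1.5 + 9 + 6 + 3.5 + 3.5 + 6 = 29.5
W- = 1.5 + 9 + 11 + 9 + 6 = 36.5
(Check: W+ + W- = 66 should equal n(n+1)/2 = 66.)
Step 4: Test statistic W = min(W+, W-) = 29.5.
Step 5: Ties in |d|, so use the tie-corrected normal approximation.
        E[W] = n(n+1)/4 = 11*12/4 = 33.
        Tie groups: |d|=1 (t=2), |d|=3 (t=2), |d|=4 (t=3), |d|=7 (t=3); sum(t^3 - t) = 60.
        Var[W] = n(n+1)(2n+1)/24 - sum(t^3-t)/48 = 3036/24 - 60/48 = 125.25.
        z = (W - E[W]) / sqrt(Var[W]) = (29.5 - 33) / 11.1915 = -0.3127.
        Two-sided p = 2*Phi(z) = 0.754481.
Step 6: alpha = 0.05. fail to reject H0.

W+ = 29.5, W- = 36.5, W = min = 29.5, p = 0.754481, fail to reject H0.


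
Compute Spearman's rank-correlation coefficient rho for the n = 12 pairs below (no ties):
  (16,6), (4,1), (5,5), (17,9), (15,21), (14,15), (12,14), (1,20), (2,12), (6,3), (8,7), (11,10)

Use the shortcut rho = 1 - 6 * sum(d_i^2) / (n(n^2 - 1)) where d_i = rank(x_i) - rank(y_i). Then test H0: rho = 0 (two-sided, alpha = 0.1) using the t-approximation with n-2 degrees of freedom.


Step 1: Rank x and y separately (midranks; no ties here).
rank(x): 16->11, 4->3, 5->4, 17->12, 15->10, 14->9, 12->8, 1->1, 2->2, 6->5, 8->6, 11->7
rank(y): 6->4, 1->1, 5->3, 9->6, 21->12, 15->10, 14->9, 20->11, 12->8, 3->2, 7->5, 10->7
Step 2: d_i = R_x(i) - R_y(i); compute d_i^2.
  (11-4)^2=49, (3-1)^2=4, (4-3)^2=1, (12-6)^2=36, (10-12)^2=4, (9-10)^2=1, (8-9)^2=1, (1-11)^2=100, (2-8)^2=36, (5-2)^2=9, (6-5)^2=1, (7-7)^2=0
sum(d^2) = 242.
Step 3: rho = 1 - 6*242 / (12*(12^2 - 1)) = 1 - 1452/1716 = 0.153846.
Step 4: Under H0, t = rho * sqrt((n-2)/(1-rho^2)) = 0.4924 ~ t(10).
Step 5: Two-sided p-value from the t-distribution with 10 df = 0.633091.
Step 6: alpha = 0.1. fail to reject H0.

rho = 0.1538, p = 0.633091, fail to reject H0 at alpha = 0.1.


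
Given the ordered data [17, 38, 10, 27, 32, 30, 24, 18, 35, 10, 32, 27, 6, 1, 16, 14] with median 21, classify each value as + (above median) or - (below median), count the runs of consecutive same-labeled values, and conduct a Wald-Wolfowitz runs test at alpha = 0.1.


Step 1: Compute median = 21; label A = above, B = below.
Labels in order: BABAAAABABAABBBB  (n_A = 8, n_B = 8)
Step 2: Count runs R = 9.
Step 3: Under H0 (random ordering), E[R] = 2*n_A*n_B/(n_A+n_B) + 1 = 2*8*8/16 + 1 = 9.0000.
        Var[R] = 2*n_A*n_B*(2*n_A*n_B - n_A - n_B) / ((n_A+n_B)^2 * (n_A+n_B-1)) = 14336/3840 = 3.7333.
        SD[R] = 1.9322.
Step 4: R = E[R], so z = 0 with no continuity correction.
Step 5: Two-sided p-value via normal approximation = 2*(1 - Phi(|z|)) = 1.000000.
Step 6: alpha = 0.1. fail to reject H0.

R = 9, z = 0.0000, p = 1.000000, fail to reject H0.


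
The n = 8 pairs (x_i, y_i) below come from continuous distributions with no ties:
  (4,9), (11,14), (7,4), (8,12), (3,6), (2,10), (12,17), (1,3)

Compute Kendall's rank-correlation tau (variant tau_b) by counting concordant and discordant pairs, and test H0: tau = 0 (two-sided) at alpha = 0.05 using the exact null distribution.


Step 1: Enumerate the 28 unordered pairs (i,j) with i<j and classify each by sign(x_j-x_i) * sign(y_j-y_i).
  (1,2):dx=+7,dy=+5->C; (1,3):dx=+3,dy=-5->D; (1,4):dx=+4,dy=+3->C; (1,5):dx=-1,dy=-3->C
  (1,6):dx=-2,dy=+1->D; (1,7):dx=+8,dy=+8->C; (1,8):dx=-3,dy=-6->C; (2,3):dx=-4,dy=-10->C
  (2,4):dx=-3,dy=-2->C; (2,5):dx=-8,dy=-8->C; (2,6):dx=-9,dy=-4->C; (2,7):dx=+1,dy=+3->C
  (2,8):dx=-10,dy=-11->C; (3,4):dx=+1,dy=+8->C; (3,5):dx=-4,dy=+2->D; (3,6):dx=-5,dy=+6->D
  (3,7):dx=+5,dy=+13->C; (3,8):dx=-6,dy=-1->C; (4,5):dx=-5,dy=-6->C; (4,6):dx=-6,dy=-2->C
  (4,7):dx=+4,dy=+5->C; (4,8):dx=-7,dy=-9->C; (5,6):dx=-1,dy=+4->D; (5,7):dx=+9,dy=+11->C
  (5,8):dx=-2,dy=-3->C; (6,7):dx=+10,dy=+7->C; (6,8):dx=-1,dy=-7->C; (7,8):dx=-11,dy=-14->C
Step 2: C = 23, D = 5, total pairs = 28.
Step 3: tau = (C - D)/(n(n-1)/2) = (23 - 5)/28 = 0.642857.
Step 4: Exact two-sided p-value (enumerate n! = 40320 permutations of y under H0): p = 0.031151.
Step 5: alpha = 0.05. reject H0.

tau_b = 0.6429 (C=23, D=5), p = 0.031151, reject H0.


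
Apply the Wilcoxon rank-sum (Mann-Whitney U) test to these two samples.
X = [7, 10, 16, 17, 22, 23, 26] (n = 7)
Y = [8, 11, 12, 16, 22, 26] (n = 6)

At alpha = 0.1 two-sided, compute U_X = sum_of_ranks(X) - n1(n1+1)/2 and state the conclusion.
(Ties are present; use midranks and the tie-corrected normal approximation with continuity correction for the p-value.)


Step 1: Combine and sort all 13 observations; assign midranks.
sorted (value, group): (7,X), (8,Y), (10,X), (11,Y), (12,Y), (16,X), (16,Y), (17,X), (22,X), (22,Y), (23,X), (26,X), (26,Y)
ranks: 7->1, 8->2, 10->3, 11->4, 12->5, 16->6.5, 16->6.5, 17->8, 22->9.5, 22->9.5, 23->11, 26->12.5, 26->12.5
Step 2: Rank sum for X: R1 = 1 + 3 + 6.5 + 8 + 9.5 + 11 + 12.5 = 51.5.
Step 3: U_X = R1 - n1(n1+1)/2 = 51.5 - 7*8/2 = 51.5 - 28 = 23.5.
       U_Y = n1*n2 - U_X = 42 - 23.5 = 18.5.
Step 4: Ties are present, so use the tie-corrected normal approximation (with continuity correction) for the p-value.
Step 5: p-value = 0.774190; compare to alpha = 0.1. fail to reject H0.

U_X = 23.5, p = 0.774190, fail to reject H0 at alpha = 0.1.


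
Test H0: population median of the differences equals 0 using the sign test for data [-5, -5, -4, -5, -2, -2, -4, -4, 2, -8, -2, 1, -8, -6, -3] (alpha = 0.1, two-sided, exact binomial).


Step 1: Discard zero differences. Original n = 15; n_eff = number of nonzero differences = 15.
Nonzero differences (with sign): -5, -5, -4, -5, -2, -2, -4, -4, +2, -8, -2, +1, -8, -6, -3
Step 2: Count signs: positive = 2, negative = 13.
Step 3: Under H0: P(positive) = 0.5, so the number of positives S ~ Bin(15, 0.5).
Step 4: Two-sided exact p-value = sum of Bin(15,0.5) probabilities at or below the observed probability = 0.007385.
Step 5: alpha = 0.1. reject H0.

n_eff = 15, pos = 2, neg = 13, p = 0.007385, reject H0.


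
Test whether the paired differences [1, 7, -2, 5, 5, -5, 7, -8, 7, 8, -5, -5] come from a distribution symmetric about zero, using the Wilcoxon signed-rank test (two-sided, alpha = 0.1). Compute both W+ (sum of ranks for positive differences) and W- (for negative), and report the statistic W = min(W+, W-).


Step 1: Drop any zero differences (none here) and take |d_i|.
|d| = [1, 7, 2, 5, 5, 5, 7, 8, 7, 8, 5, 5]
Step 2: Midrank |d_i| (ties get averaged ranks).
ranks: |1|->1, |7|->9, |2|->2, |5|->5, |5|->5, |5|->5, |7|->9, |8|->11.5, |7|->9, |8|->11.5, |5|->5, |5|->5
Step 3: Attach original signs; sum ranks with positive sign and with negative sign.
W+ = 1 + 9 + 5 + 5 + 9 + 9 + 11.5 = 49.5
W- = 2 + 5 + 11.5 + 5 + 5 = 28.5
(Check: W+ + W- = 78 should equal n(n+1)/2 = 78.)
Step 4: Test statistic W = min(W+, W-) = 28.5.
Step 5: Ties in |d|, so use the tie-corrected normal approximation.
        E[W] = n(n+1)/4 = 12*13/4 = 39.
        Tie groups: |d|=5 (t=5), |d|=7 (t=3), |d|=8 (t=2); sum(t^3 - t) = 150.
        Var[W] = n(n+1)(2n+1)/24 - sum(t^3-t)/48 = 3900/24 - 150/48 = 159.375.
        z = (W - E[W]) / sqrt(Var[W]) = (28.5 - 39) / 12.6244 = -0.8317.
        Two-sided p = 2*Phi(z) = 0.405565.
Step 6: alpha = 0.1. fail to reject H0.

W+ = 49.5, W- = 28.5, W = min = 28.5, p = 0.405565, fail to reject H0.


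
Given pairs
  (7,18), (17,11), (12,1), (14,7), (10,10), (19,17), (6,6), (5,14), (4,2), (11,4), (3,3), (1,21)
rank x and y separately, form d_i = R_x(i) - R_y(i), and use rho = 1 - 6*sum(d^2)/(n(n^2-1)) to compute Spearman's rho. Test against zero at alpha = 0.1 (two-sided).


Step 1: Rank x and y separately (midranks; no ties here).
rank(x): 7->6, 17->11, 12->9, 14->10, 10->7, 19->12, 6->5, 5->4, 4->3, 11->8, 3->2, 1->1
rank(y): 18->11, 11->8, 1->1, 7->6, 10->7, 17->10, 6->5, 14->9, 2->2, 4->4, 3->3, 21->12
Step 2: d_i = R_x(i) - R_y(i); compute d_i^2.
  (6-11)^2=25, (11-8)^2=9, (9-1)^2=64, (10-6)^2=16, (7-7)^2=0, (12-10)^2=4, (5-5)^2=0, (4-9)^2=25, (3-2)^2=1, (8-4)^2=16, (2-3)^2=1, (1-12)^2=121
sum(d^2) = 282.
Step 3: rho = 1 - 6*282 / (12*(12^2 - 1)) = 1 - 1692/1716 = 0.013986.
Step 4: Under H0, t = rho * sqrt((n-2)/(1-rho^2)) = 0.0442 ~ t(10).
Step 5: Two-sided p-value from the t-distribution with 10 df = 0.965590.
Step 6: alpha = 0.1. fail to reject H0.

rho = 0.0140, p = 0.965590, fail to reject H0 at alpha = 0.1.


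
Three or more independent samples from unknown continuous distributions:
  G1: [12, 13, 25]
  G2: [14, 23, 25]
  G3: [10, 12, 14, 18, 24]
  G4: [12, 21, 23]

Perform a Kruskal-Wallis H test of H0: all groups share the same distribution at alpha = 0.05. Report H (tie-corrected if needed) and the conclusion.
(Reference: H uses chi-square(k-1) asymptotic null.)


Step 1: Combine all N = 14 observations and assign midranks.
sorted (value, group, rank): (10,G3,1), (12,G1,3), (12,G3,3), (12,G4,3), (13,G1,5), (14,G2,6.5), (14,G3,6.5), (18,G3,8), (21,G4,9), (23,G2,10.5), (23,G4,10.5), (24,G3,12), (25,G1,13.5), (25,G2,13.5)
Step 2: Sum ranks within each group.
R_1 = 21.5 (n_1 = 3)
R_2 = 30.5 (n_2 = 3)
R_3 = 30.5 (n_3 = 5)
R_4 = 22.5 (n_4 = 3)
Step 3: H = 12/(N(N+1)) * sum(R_i^2/n_i) - 3(N+1)
     = 12/(14*15) * (21.5^2/3 + 30.5^2/3 + 30.5^2/5 + 22.5^2/3) - 3*15
     = 0.057143 * 818.967 - 45
     = 1.798095.
Step 4: Ties present; correction factor C = 1 - 42/(14^3 - 14) = 0.984615. Corrected H = 1.798095 / 0.984615 = 1.826190.
Step 5: Under H0, H ~ chi^2(3); p-value = 0.609252.
Step 6: alpha = 0.05. fail to reject H0.

H = 1.8262, df = 3, p = 0.609252, fail to reject H0.


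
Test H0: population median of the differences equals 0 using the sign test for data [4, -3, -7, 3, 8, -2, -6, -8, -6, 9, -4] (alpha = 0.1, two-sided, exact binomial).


Step 1: Discard zero differences. Original n = 11; n_eff = number of nonzero differences = 11.
Nonzero differences (with sign): +4, -3, -7, +3, +8, -2, -6, -8, -6, +9, -4
Step 2: Count signs: positive = 4, negative = 7.
Step 3: Under H0: P(positive) = 0.5, so the number of positives S ~ Bin(11, 0.5).
Step 4: Two-sided exact p-value = sum of Bin(11,0.5) probabilities at or below the observed probability = 0.548828.
Step 5: alpha = 0.1. fail to reject H0.

n_eff = 11, pos = 4, neg = 7, p = 0.548828, fail to reject H0.


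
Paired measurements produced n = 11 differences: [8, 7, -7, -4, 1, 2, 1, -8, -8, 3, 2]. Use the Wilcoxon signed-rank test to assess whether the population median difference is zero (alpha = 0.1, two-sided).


Step 1: Drop any zero differences (none here) and take |d_i|.
|d| = [8, 7, 7, 4, 1, 2, 1, 8, 8, 3, 2]
Step 2: Midrank |d_i| (ties get averaged ranks).
ranks: |8|->10, |7|->7.5, |7|->7.5, |4|->6, |1|->1.5, |2|->3.5, |1|->1.5, |8|->10, |8|->10, |3|->5, |2|->3.5
Step 3: Attach original signs; sum ranks with positive sign and with negative sign.
W+ = 10 + 7.5 + 1.5 + 3.5 + 1.5 + 5 + 3.5 = 32.5
W- = 7.5 + 6 + 10 + 10 = 33.5
(Check: W+ + W- = 66 should equal n(n+1)/2 = 66.)
Step 4: Test statistic W = min(W+, W-) = 32.5.
Step 5: Ties in |d|, so use the tie-corrected normal approximation.
        E[W] = n(n+1)/4 = 11*12/4 = 33.
        Tie groups: |d|=1 (t=2), |d|=2 (t=2), |d|=7 (t=2), |d|=8 (t=3); sum(t^3 - t) = 42.
        Var[W] = n(n+1)(2n+1)/24 - sum(t^3-t)/48 = 3036/24 - 42/48 = 125.625.
        z = (W - E[W]) / sqrt(Var[W]) = (32.5 - 33) / 11.2083 = -0.0446.
        Two-sided p = 2*Phi(z) = 0.964418.
Step 6: alpha = 0.1. fail to reject H0.

W+ = 32.5, W- = 33.5, W = min = 32.5, p = 0.964418, fail to reject H0.


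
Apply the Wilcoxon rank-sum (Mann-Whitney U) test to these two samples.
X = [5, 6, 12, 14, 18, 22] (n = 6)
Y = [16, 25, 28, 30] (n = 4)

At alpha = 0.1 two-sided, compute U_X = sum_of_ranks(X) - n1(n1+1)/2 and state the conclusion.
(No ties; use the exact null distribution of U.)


Step 1: Combine and sort all 10 observations; assign midranks.
sorted (value, group): (5,X), (6,X), (12,X), (14,X), (16,Y), (18,X), (22,X), (25,Y), (28,Y), (30,Y)
ranks: 5->1, 6->2, 12->3, 14->4, 16->5, 18->6, 22->7, 25->8, 28->9, 30->10
Step 2: Rank sum for X: R1 = 1 + 2 + 3 + 4 + 6 + 7 = 23.
Step 3: U_X = R1 - n1(n1+1)/2 = 23 - 6*7/2 = 23 - 21 = 2.
       U_Y = n1*n2 - U_X = 24 - 2 = 22.
Step 4: No ties, so the exact null distribution of U (based on enumerating the C(10,6) = 210 equally likely rank assignments) gives the two-sided p-value.
Step 5: p-value = 0.038095; compare to alpha = 0.1. reject H0.

U_X = 2, p = 0.038095, reject H0 at alpha = 0.1.


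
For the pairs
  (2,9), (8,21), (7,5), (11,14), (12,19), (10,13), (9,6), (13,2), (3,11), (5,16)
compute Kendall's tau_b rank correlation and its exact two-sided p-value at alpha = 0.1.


Step 1: Enumerate the 45 unordered pairs (i,j) with i<j and classify each by sign(x_j-x_i) * sign(y_j-y_i).
  (1,2):dx=+6,dy=+12->C; (1,3):dx=+5,dy=-4->D; (1,4):dx=+9,dy=+5->C; (1,5):dx=+10,dy=+10->C
  (1,6):dx=+8,dy=+4->C; (1,7):dx=+7,dy=-3->D; (1,8):dx=+11,dy=-7->D; (1,9):dx=+1,dy=+2->C
  (1,10):dx=+3,dy=+7->C; (2,3):dx=-1,dy=-16->C; (2,4):dx=+3,dy=-7->D; (2,5):dx=+4,dy=-2->D
  (2,6):dx=+2,dy=-8->D; (2,7):dx=+1,dy=-15->D; (2,8):dx=+5,dy=-19->D; (2,9):dx=-5,dy=-10->C
  (2,10):dx=-3,dy=-5->C; (3,4):dx=+4,dy=+9->C; (3,5):dx=+5,dy=+14->C; (3,6):dx=+3,dy=+8->C
  (3,7):dx=+2,dy=+1->C; (3,8):dx=+6,dy=-3->D; (3,9):dx=-4,dy=+6->D; (3,10):dx=-2,dy=+11->D
  (4,5):dx=+1,dy=+5->C; (4,6):dx=-1,dy=-1->C; (4,7):dx=-2,dy=-8->C; (4,8):dx=+2,dy=-12->D
  (4,9):dx=-8,dy=-3->C; (4,10):dx=-6,dy=+2->D; (5,6):dx=-2,dy=-6->C; (5,7):dx=-3,dy=-13->C
  (5,8):dx=+1,dy=-17->D; (5,9):dx=-9,dy=-8->C; (5,10):dx=-7,dy=-3->C; (6,7):dx=-1,dy=-7->C
  (6,8):dx=+3,dy=-11->D; (6,9):dx=-7,dy=-2->C; (6,10):dx=-5,dy=+3->D; (7,8):dx=+4,dy=-4->D
  (7,9):dx=-6,dy=+5->D; (7,10):dx=-4,dy=+10->D; (8,9):dx=-10,dy=+9->D; (8,10):dx=-8,dy=+14->D
  (9,10):dx=+2,dy=+5->C
Step 2: C = 24, D = 21, total pairs = 45.
Step 3: tau = (C - D)/(n(n-1)/2) = (24 - 21)/45 = 0.066667.
Step 4: Exact two-sided p-value (enumerate n! = 3628800 permutations of y under H0): p = 0.861801.
Step 5: alpha = 0.1. fail to reject H0.

tau_b = 0.0667 (C=24, D=21), p = 0.861801, fail to reject H0.


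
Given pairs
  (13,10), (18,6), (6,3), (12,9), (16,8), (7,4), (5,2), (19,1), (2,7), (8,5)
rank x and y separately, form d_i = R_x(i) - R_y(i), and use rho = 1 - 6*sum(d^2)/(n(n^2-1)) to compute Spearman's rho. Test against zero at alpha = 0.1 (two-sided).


Step 1: Rank x and y separately (midranks; no ties here).
rank(x): 13->7, 18->9, 6->3, 12->6, 16->8, 7->4, 5->2, 19->10, 2->1, 8->5
rank(y): 10->10, 6->6, 3->3, 9->9, 8->8, 4->4, 2->2, 1->1, 7->7, 5->5
Step 2: d_i = R_x(i) - R_y(i); compute d_i^2.
  (7-10)^2=9, (9-6)^2=9, (3-3)^2=0, (6-9)^2=9, (8-8)^2=0, (4-4)^2=0, (2-2)^2=0, (10-1)^2=81, (1-7)^2=36, (5-5)^2=0
sum(d^2) = 144.
Step 3: rho = 1 - 6*144 / (10*(10^2 - 1)) = 1 - 864/990 = 0.127273.
Step 4: Under H0, t = rho * sqrt((n-2)/(1-rho^2)) = 0.3629 ~ t(8).
Step 5: Two-sided p-value from the t-distribution with 8 df = 0.726057.
Step 6: alpha = 0.1. fail to reject H0.

rho = 0.1273, p = 0.726057, fail to reject H0 at alpha = 0.1.


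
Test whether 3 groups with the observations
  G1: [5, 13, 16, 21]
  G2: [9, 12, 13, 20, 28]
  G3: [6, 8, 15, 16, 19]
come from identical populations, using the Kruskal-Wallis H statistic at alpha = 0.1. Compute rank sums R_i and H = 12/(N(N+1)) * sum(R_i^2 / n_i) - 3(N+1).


Step 1: Combine all N = 14 observations and assign midranks.
sorted (value, group, rank): (5,G1,1), (6,G3,2), (8,G3,3), (9,G2,4), (12,G2,5), (13,G1,6.5), (13,G2,6.5), (15,G3,8), (16,G1,9.5), (16,G3,9.5), (19,G3,11), (20,G2,12), (21,G1,13), (28,G2,14)
Step 2: Sum ranks within each group.
R_1 = 30 (n_1 = 4)
R_2 = 41.5 (n_2 = 5)
R_3 = 33.5 (n_3 = 5)
Step 3: H = 12/(N(N+1)) * sum(R_i^2/n_i) - 3(N+1)
     = 12/(14*15) * (30^2/4 + 41.5^2/5 + 33.5^2/5) - 3*15
     = 0.057143 * 793.9 - 45
     = 0.365714.
Step 4: Ties present; correction factor C = 1 - 12/(14^3 - 14) = 0.995604. Corrected H = 0.365714 / 0.995604 = 0.367329.
Step 5: Under H0, H ~ chi^2(2); p-value = 0.832215.
Step 6: alpha = 0.1. fail to reject H0.

H = 0.3673, df = 2, p = 0.832215, fail to reject H0.


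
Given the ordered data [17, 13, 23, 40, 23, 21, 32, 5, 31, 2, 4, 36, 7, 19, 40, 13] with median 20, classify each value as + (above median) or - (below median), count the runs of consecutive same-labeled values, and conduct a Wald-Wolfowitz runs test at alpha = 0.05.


Step 1: Compute median = 20; label A = above, B = below.
Labels in order: BBAAAAABABBABBAB  (n_A = 8, n_B = 8)
Step 2: Count runs R = 9.
Step 3: Under H0 (random ordering), E[R] = 2*n_A*n_B/(n_A+n_B) + 1 = 2*8*8/16 + 1 = 9.0000.
        Var[R] = 2*n_A*n_B*(2*n_A*n_B - n_A - n_B) / ((n_A+n_B)^2 * (n_A+n_B-1)) = 14336/3840 = 3.7333.
        SD[R] = 1.9322.
Step 4: R = E[R], so z = 0 with no continuity correction.
Step 5: Two-sided p-value via normal approximation = 2*(1 - Phi(|z|)) = 1.000000.
Step 6: alpha = 0.05. fail to reject H0.

R = 9, z = 0.0000, p = 1.000000, fail to reject H0.


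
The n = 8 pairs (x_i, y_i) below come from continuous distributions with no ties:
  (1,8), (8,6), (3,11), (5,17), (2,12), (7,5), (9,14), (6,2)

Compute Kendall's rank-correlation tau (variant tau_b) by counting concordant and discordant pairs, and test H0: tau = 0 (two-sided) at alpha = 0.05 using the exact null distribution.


Step 1: Enumerate the 28 unordered pairs (i,j) with i<j and classify each by sign(x_j-x_i) * sign(y_j-y_i).
  (1,2):dx=+7,dy=-2->D; (1,3):dx=+2,dy=+3->C; (1,4):dx=+4,dy=+9->C; (1,5):dx=+1,dy=+4->C
  (1,6):dx=+6,dy=-3->D; (1,7):dx=+8,dy=+6->C; (1,8):dx=+5,dy=-6->D; (2,3):dx=-5,dy=+5->D
  (2,4):dx=-3,dy=+11->D; (2,5):dx=-6,dy=+6->D; (2,6):dx=-1,dy=-1->C; (2,7):dx=+1,dy=+8->C
  (2,8):dx=-2,dy=-4->C; (3,4):dx=+2,dy=+6->C; (3,5):dx=-1,dy=+1->D; (3,6):dx=+4,dy=-6->D
  (3,7):dx=+6,dy=+3->C; (3,8):dx=+3,dy=-9->D; (4,5):dx=-3,dy=-5->C; (4,6):dx=+2,dy=-12->D
  (4,7):dx=+4,dy=-3->D; (4,8):dx=+1,dy=-15->D; (5,6):dx=+5,dy=-7->D; (5,7):dx=+7,dy=+2->C
  (5,8):dx=+4,dy=-10->D; (6,7):dx=+2,dy=+9->C; (6,8):dx=-1,dy=-3->C; (7,8):dx=-3,dy=-12->C
Step 2: C = 14, D = 14, total pairs = 28.
Step 3: tau = (C - D)/(n(n-1)/2) = (14 - 14)/28 = 0.000000.
Step 4: Exact two-sided p-value (enumerate n! = 40320 permutations of y under H0): p = 1.000000.
Step 5: alpha = 0.05. fail to reject H0.

tau_b = 0.0000 (C=14, D=14), p = 1.000000, fail to reject H0.


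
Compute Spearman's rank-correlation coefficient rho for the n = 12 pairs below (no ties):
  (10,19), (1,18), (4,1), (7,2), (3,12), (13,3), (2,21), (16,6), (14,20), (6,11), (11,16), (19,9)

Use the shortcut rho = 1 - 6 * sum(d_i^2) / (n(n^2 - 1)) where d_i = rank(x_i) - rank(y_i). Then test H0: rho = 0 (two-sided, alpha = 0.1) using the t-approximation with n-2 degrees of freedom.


Step 1: Rank x and y separately (midranks; no ties here).
rank(x): 10->7, 1->1, 4->4, 7->6, 3->3, 13->9, 2->2, 16->11, 14->10, 6->5, 11->8, 19->12
rank(y): 19->10, 18->9, 1->1, 2->2, 12->7, 3->3, 21->12, 6->4, 20->11, 11->6, 16->8, 9->5
Step 2: d_i = R_x(i) - R_y(i); compute d_i^2.
  (7-10)^2=9, (1-9)^2=64, (4-1)^2=9, (6-2)^2=16, (3-7)^2=16, (9-3)^2=36, (2-12)^2=100, (11-4)^2=49, (10-11)^2=1, (5-6)^2=1, (8-8)^2=0, (12-5)^2=49
sum(d^2) = 350.
Step 3: rho = 1 - 6*350 / (12*(12^2 - 1)) = 1 - 2100/1716 = -0.223776.
Step 4: Under H0, t = rho * sqrt((n-2)/(1-rho^2)) = -0.7261 ~ t(10).
Step 5: Two-sided p-value from the t-distribution with 10 df = 0.484452.
Step 6: alpha = 0.1. fail to reject H0.

rho = -0.2238, p = 0.484452, fail to reject H0 at alpha = 0.1.


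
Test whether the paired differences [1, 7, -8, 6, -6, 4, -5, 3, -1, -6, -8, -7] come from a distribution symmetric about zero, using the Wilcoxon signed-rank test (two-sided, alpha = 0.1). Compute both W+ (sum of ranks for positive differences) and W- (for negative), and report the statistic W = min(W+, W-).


Step 1: Drop any zero differences (none here) and take |d_i|.
|d| = [1, 7, 8, 6, 6, 4, 5, 3, 1, 6, 8, 7]
Step 2: Midrank |d_i| (ties get averaged ranks).
ranks: |1|->1.5, |7|->9.5, |8|->11.5, |6|->7, |6|->7, |4|->4, |5|->5, |3|->3, |1|->1.5, |6|->7, |8|->11.5, |7|->9.5
Step 3: Attach original signs; sum ranks with positive sign and with negative sign.
W+ = 1.5 + 9.5 + 7 + 4 + 3 = 25
W- = 11.5 + 7 + 5 + 1.5 + 7 + 11.5 + 9.5 = 53
(Check: W+ + W- = 78 should equal n(n+1)/2 = 78.)
Step 4: Test statistic W = min(W+, W-) = 25.
Step 5: Ties in |d|, so use the tie-corrected normal approximation.
        E[W] = n(n+1)/4 = 12*13/4 = 39.
        Tie groups: |d|=1 (t=2), |d|=6 (t=3), |d|=7 (t=2), |d|=8 (t=2); sum(t^3 - t) = 42.
        Var[W] = n(n+1)(2n+1)/24 - sum(t^3-t)/48 = 3900/24 - 42/48 = 161.625.
        z = (W - E[W]) / sqrt(Var[W]) = (25 - 39) / 12.7132 = -1.1012.
        Two-sided p = 2*Phi(z) = 0.270801.
Step 6: alpha = 0.1. fail to reject H0.

W+ = 25, W- = 53, W = min = 25, p = 0.270801, fail to reject H0.


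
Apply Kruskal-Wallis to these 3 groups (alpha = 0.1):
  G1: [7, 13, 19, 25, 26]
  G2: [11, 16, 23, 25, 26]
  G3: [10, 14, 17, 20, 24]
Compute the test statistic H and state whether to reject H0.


Step 1: Combine all N = 15 observations and assign midranks.
sorted (value, group, rank): (7,G1,1), (10,G3,2), (11,G2,3), (13,G1,4), (14,G3,5), (16,G2,6), (17,G3,7), (19,G1,8), (20,G3,9), (23,G2,10), (24,G3,11), (25,G1,12.5), (25,G2,12.5), (26,G1,14.5), (26,G2,14.5)
Step 2: Sum ranks within each group.
R_1 = 40 (n_1 = 5)
R_2 = 46 (n_2 = 5)
R_3 = 34 (n_3 = 5)
Step 3: H = 12/(N(N+1)) * sum(R_i^2/n_i) - 3(N+1)
     = 12/(15*16) * (40^2/5 + 46^2/5 + 34^2/5) - 3*16
     = 0.050000 * 974.4 - 48
     = 0.720000.
Step 4: Ties present; correction factor C = 1 - 12/(15^3 - 15) = 0.996429. Corrected H = 0.720000 / 0.996429 = 0.722581.
Step 5: Under H0, H ~ chi^2(2); p-value = 0.696777.
Step 6: alpha = 0.1. fail to reject H0.

H = 0.7226, df = 2, p = 0.696777, fail to reject H0.
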